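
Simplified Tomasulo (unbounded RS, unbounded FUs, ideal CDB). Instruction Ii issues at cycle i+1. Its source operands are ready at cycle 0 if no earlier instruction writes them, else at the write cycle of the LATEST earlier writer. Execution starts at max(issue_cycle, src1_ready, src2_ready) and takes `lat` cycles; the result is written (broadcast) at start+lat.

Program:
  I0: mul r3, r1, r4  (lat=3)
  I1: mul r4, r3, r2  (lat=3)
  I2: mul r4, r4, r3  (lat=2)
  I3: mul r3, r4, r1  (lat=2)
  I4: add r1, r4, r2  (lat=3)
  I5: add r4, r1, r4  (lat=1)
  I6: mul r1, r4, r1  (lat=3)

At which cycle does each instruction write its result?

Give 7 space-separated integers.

I0 mul r3: issue@1 deps=(None,None) exec_start@1 write@4
I1 mul r4: issue@2 deps=(0,None) exec_start@4 write@7
I2 mul r4: issue@3 deps=(1,0) exec_start@7 write@9
I3 mul r3: issue@4 deps=(2,None) exec_start@9 write@11
I4 add r1: issue@5 deps=(2,None) exec_start@9 write@12
I5 add r4: issue@6 deps=(4,2) exec_start@12 write@13
I6 mul r1: issue@7 deps=(5,4) exec_start@13 write@16

Answer: 4 7 9 11 12 13 16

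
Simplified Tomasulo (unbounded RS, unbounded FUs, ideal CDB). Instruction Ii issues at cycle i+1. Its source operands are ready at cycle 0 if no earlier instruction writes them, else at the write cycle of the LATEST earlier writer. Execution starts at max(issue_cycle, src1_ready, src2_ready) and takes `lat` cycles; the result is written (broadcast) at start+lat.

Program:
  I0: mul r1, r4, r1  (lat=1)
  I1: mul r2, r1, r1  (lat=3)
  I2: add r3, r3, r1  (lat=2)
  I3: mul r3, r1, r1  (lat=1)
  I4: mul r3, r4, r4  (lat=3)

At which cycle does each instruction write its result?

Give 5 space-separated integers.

I0 mul r1: issue@1 deps=(None,None) exec_start@1 write@2
I1 mul r2: issue@2 deps=(0,0) exec_start@2 write@5
I2 add r3: issue@3 deps=(None,0) exec_start@3 write@5
I3 mul r3: issue@4 deps=(0,0) exec_start@4 write@5
I4 mul r3: issue@5 deps=(None,None) exec_start@5 write@8

Answer: 2 5 5 5 8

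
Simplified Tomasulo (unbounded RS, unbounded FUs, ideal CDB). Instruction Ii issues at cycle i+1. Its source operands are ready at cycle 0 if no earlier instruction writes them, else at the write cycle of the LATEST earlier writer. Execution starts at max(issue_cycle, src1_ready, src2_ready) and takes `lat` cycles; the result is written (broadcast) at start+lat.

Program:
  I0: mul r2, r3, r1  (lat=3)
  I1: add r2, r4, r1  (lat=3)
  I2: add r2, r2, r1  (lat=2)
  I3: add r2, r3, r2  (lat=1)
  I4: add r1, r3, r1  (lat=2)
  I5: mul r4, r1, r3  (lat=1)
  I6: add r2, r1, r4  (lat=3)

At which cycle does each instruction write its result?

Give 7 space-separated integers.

I0 mul r2: issue@1 deps=(None,None) exec_start@1 write@4
I1 add r2: issue@2 deps=(None,None) exec_start@2 write@5
I2 add r2: issue@3 deps=(1,None) exec_start@5 write@7
I3 add r2: issue@4 deps=(None,2) exec_start@7 write@8
I4 add r1: issue@5 deps=(None,None) exec_start@5 write@7
I5 mul r4: issue@6 deps=(4,None) exec_start@7 write@8
I6 add r2: issue@7 deps=(4,5) exec_start@8 write@11

Answer: 4 5 7 8 7 8 11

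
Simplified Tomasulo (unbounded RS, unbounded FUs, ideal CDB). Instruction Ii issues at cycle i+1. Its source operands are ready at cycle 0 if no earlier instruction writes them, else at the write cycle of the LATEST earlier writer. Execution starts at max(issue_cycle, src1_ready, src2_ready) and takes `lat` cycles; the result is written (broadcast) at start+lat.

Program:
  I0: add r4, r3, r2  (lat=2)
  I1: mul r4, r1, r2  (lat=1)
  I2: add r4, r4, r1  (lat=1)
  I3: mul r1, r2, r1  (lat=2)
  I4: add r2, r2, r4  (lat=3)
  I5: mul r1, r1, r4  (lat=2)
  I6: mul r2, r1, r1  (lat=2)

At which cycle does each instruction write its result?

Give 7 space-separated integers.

Answer: 3 3 4 6 8 8 10

Derivation:
I0 add r4: issue@1 deps=(None,None) exec_start@1 write@3
I1 mul r4: issue@2 deps=(None,None) exec_start@2 write@3
I2 add r4: issue@3 deps=(1,None) exec_start@3 write@4
I3 mul r1: issue@4 deps=(None,None) exec_start@4 write@6
I4 add r2: issue@5 deps=(None,2) exec_start@5 write@8
I5 mul r1: issue@6 deps=(3,2) exec_start@6 write@8
I6 mul r2: issue@7 deps=(5,5) exec_start@8 write@10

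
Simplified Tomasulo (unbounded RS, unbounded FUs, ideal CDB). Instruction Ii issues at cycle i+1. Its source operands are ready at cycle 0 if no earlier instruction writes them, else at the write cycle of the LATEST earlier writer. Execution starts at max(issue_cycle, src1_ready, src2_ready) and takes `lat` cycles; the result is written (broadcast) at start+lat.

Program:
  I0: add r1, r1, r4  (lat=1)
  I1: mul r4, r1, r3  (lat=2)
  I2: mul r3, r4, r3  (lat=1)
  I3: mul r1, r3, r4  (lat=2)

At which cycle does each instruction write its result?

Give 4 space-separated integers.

I0 add r1: issue@1 deps=(None,None) exec_start@1 write@2
I1 mul r4: issue@2 deps=(0,None) exec_start@2 write@4
I2 mul r3: issue@3 deps=(1,None) exec_start@4 write@5
I3 mul r1: issue@4 deps=(2,1) exec_start@5 write@7

Answer: 2 4 5 7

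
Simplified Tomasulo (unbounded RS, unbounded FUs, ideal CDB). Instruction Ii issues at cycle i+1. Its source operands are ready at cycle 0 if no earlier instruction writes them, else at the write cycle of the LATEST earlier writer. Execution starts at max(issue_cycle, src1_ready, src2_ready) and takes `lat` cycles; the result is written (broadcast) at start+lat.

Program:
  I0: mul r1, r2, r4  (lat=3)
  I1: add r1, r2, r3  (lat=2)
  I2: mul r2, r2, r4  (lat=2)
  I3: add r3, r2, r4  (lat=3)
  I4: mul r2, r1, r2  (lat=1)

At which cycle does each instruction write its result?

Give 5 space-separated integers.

I0 mul r1: issue@1 deps=(None,None) exec_start@1 write@4
I1 add r1: issue@2 deps=(None,None) exec_start@2 write@4
I2 mul r2: issue@3 deps=(None,None) exec_start@3 write@5
I3 add r3: issue@4 deps=(2,None) exec_start@5 write@8
I4 mul r2: issue@5 deps=(1,2) exec_start@5 write@6

Answer: 4 4 5 8 6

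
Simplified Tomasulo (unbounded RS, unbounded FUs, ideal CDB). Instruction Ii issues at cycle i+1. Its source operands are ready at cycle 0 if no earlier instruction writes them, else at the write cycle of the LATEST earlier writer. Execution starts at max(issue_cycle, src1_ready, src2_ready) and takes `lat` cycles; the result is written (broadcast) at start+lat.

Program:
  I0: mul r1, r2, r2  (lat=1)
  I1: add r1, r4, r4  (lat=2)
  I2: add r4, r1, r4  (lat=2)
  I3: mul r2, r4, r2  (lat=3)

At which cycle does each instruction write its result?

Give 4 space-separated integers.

I0 mul r1: issue@1 deps=(None,None) exec_start@1 write@2
I1 add r1: issue@2 deps=(None,None) exec_start@2 write@4
I2 add r4: issue@3 deps=(1,None) exec_start@4 write@6
I3 mul r2: issue@4 deps=(2,None) exec_start@6 write@9

Answer: 2 4 6 9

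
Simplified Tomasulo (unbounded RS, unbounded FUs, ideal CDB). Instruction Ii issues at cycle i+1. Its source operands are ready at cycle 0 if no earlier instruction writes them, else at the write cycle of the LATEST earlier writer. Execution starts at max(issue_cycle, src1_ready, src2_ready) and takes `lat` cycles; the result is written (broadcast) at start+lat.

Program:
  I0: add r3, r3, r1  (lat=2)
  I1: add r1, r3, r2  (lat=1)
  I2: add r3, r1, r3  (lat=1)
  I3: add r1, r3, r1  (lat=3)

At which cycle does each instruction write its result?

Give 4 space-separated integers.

Answer: 3 4 5 8

Derivation:
I0 add r3: issue@1 deps=(None,None) exec_start@1 write@3
I1 add r1: issue@2 deps=(0,None) exec_start@3 write@4
I2 add r3: issue@3 deps=(1,0) exec_start@4 write@5
I3 add r1: issue@4 deps=(2,1) exec_start@5 write@8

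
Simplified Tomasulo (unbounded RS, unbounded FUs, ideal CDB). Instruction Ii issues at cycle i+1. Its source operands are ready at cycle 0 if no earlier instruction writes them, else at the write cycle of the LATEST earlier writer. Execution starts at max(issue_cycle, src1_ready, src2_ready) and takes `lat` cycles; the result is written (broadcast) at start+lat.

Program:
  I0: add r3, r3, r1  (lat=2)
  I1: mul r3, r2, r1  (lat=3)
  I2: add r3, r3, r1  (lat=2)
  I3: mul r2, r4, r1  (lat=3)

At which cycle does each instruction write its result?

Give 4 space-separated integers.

Answer: 3 5 7 7

Derivation:
I0 add r3: issue@1 deps=(None,None) exec_start@1 write@3
I1 mul r3: issue@2 deps=(None,None) exec_start@2 write@5
I2 add r3: issue@3 deps=(1,None) exec_start@5 write@7
I3 mul r2: issue@4 deps=(None,None) exec_start@4 write@7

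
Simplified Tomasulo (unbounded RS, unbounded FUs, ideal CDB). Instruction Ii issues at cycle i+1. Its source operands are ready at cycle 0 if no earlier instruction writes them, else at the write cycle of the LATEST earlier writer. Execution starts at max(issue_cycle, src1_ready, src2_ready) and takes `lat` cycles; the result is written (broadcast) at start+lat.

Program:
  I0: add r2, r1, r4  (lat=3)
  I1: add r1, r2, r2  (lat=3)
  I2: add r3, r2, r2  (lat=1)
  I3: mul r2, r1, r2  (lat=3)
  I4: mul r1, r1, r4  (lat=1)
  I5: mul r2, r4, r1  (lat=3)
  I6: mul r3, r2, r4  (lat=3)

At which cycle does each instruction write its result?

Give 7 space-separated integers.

Answer: 4 7 5 10 8 11 14

Derivation:
I0 add r2: issue@1 deps=(None,None) exec_start@1 write@4
I1 add r1: issue@2 deps=(0,0) exec_start@4 write@7
I2 add r3: issue@3 deps=(0,0) exec_start@4 write@5
I3 mul r2: issue@4 deps=(1,0) exec_start@7 write@10
I4 mul r1: issue@5 deps=(1,None) exec_start@7 write@8
I5 mul r2: issue@6 deps=(None,4) exec_start@8 write@11
I6 mul r3: issue@7 deps=(5,None) exec_start@11 write@14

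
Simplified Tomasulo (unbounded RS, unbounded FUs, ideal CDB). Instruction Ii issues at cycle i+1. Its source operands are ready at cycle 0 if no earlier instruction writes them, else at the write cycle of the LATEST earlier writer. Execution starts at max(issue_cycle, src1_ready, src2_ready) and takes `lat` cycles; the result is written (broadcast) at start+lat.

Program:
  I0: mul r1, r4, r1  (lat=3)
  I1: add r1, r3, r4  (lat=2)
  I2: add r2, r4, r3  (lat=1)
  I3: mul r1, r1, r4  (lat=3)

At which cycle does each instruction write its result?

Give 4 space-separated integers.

Answer: 4 4 4 7

Derivation:
I0 mul r1: issue@1 deps=(None,None) exec_start@1 write@4
I1 add r1: issue@2 deps=(None,None) exec_start@2 write@4
I2 add r2: issue@3 deps=(None,None) exec_start@3 write@4
I3 mul r1: issue@4 deps=(1,None) exec_start@4 write@7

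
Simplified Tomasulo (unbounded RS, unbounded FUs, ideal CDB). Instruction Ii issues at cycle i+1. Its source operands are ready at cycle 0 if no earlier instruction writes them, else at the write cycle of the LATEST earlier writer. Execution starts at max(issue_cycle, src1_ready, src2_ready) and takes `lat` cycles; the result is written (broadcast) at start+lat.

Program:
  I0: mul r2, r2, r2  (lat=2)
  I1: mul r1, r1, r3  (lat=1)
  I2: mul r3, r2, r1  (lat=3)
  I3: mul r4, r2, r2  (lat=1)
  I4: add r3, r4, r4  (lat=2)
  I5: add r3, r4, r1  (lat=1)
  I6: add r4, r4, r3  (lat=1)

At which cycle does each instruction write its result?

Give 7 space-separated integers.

I0 mul r2: issue@1 deps=(None,None) exec_start@1 write@3
I1 mul r1: issue@2 deps=(None,None) exec_start@2 write@3
I2 mul r3: issue@3 deps=(0,1) exec_start@3 write@6
I3 mul r4: issue@4 deps=(0,0) exec_start@4 write@5
I4 add r3: issue@5 deps=(3,3) exec_start@5 write@7
I5 add r3: issue@6 deps=(3,1) exec_start@6 write@7
I6 add r4: issue@7 deps=(3,5) exec_start@7 write@8

Answer: 3 3 6 5 7 7 8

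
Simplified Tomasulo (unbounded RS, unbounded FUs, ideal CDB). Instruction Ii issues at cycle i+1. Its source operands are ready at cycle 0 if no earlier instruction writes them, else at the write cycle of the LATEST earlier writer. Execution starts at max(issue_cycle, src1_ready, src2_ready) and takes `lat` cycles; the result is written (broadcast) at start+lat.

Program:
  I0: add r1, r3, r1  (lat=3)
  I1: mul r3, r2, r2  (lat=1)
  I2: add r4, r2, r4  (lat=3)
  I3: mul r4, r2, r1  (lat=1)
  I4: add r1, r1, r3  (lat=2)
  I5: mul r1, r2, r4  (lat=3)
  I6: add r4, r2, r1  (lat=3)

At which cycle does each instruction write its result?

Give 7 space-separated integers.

Answer: 4 3 6 5 7 9 12

Derivation:
I0 add r1: issue@1 deps=(None,None) exec_start@1 write@4
I1 mul r3: issue@2 deps=(None,None) exec_start@2 write@3
I2 add r4: issue@3 deps=(None,None) exec_start@3 write@6
I3 mul r4: issue@4 deps=(None,0) exec_start@4 write@5
I4 add r1: issue@5 deps=(0,1) exec_start@5 write@7
I5 mul r1: issue@6 deps=(None,3) exec_start@6 write@9
I6 add r4: issue@7 deps=(None,5) exec_start@9 write@12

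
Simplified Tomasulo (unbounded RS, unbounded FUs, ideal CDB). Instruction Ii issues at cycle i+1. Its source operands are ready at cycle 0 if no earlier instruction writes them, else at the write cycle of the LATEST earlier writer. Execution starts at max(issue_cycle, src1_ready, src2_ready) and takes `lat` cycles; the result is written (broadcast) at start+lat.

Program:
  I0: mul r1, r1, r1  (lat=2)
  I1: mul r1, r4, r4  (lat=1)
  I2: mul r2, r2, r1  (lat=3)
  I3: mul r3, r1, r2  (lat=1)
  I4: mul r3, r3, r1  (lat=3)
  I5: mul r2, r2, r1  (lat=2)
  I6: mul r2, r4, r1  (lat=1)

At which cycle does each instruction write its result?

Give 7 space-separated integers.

I0 mul r1: issue@1 deps=(None,None) exec_start@1 write@3
I1 mul r1: issue@2 deps=(None,None) exec_start@2 write@3
I2 mul r2: issue@3 deps=(None,1) exec_start@3 write@6
I3 mul r3: issue@4 deps=(1,2) exec_start@6 write@7
I4 mul r3: issue@5 deps=(3,1) exec_start@7 write@10
I5 mul r2: issue@6 deps=(2,1) exec_start@6 write@8
I6 mul r2: issue@7 deps=(None,1) exec_start@7 write@8

Answer: 3 3 6 7 10 8 8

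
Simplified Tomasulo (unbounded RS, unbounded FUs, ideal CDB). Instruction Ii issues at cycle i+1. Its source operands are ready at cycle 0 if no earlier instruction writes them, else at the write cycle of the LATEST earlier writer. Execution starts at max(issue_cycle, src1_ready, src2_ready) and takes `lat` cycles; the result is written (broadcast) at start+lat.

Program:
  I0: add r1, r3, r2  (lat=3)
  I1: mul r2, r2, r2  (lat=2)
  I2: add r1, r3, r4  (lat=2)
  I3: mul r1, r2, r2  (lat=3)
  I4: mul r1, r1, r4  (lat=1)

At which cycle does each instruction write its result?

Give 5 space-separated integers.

Answer: 4 4 5 7 8

Derivation:
I0 add r1: issue@1 deps=(None,None) exec_start@1 write@4
I1 mul r2: issue@2 deps=(None,None) exec_start@2 write@4
I2 add r1: issue@3 deps=(None,None) exec_start@3 write@5
I3 mul r1: issue@4 deps=(1,1) exec_start@4 write@7
I4 mul r1: issue@5 deps=(3,None) exec_start@7 write@8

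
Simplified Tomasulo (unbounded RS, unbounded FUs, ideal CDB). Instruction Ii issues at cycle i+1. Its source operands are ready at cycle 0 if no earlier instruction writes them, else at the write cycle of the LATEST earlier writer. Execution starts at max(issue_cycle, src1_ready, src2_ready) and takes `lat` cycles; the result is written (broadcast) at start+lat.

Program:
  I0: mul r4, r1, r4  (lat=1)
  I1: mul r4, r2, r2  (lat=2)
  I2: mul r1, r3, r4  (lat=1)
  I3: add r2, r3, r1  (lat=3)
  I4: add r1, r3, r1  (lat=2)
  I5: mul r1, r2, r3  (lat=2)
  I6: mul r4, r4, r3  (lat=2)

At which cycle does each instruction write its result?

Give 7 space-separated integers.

Answer: 2 4 5 8 7 10 9

Derivation:
I0 mul r4: issue@1 deps=(None,None) exec_start@1 write@2
I1 mul r4: issue@2 deps=(None,None) exec_start@2 write@4
I2 mul r1: issue@3 deps=(None,1) exec_start@4 write@5
I3 add r2: issue@4 deps=(None,2) exec_start@5 write@8
I4 add r1: issue@5 deps=(None,2) exec_start@5 write@7
I5 mul r1: issue@6 deps=(3,None) exec_start@8 write@10
I6 mul r4: issue@7 deps=(1,None) exec_start@7 write@9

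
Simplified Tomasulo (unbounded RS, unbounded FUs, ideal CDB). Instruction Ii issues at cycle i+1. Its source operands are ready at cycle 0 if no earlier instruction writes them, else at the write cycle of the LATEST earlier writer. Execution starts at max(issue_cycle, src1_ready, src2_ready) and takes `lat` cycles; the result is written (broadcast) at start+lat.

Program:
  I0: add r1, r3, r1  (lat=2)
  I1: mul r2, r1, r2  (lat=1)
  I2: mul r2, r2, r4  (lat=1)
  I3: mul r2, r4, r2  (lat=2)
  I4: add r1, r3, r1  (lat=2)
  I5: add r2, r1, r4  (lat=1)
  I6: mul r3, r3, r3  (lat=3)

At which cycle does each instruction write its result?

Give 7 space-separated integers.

Answer: 3 4 5 7 7 8 10

Derivation:
I0 add r1: issue@1 deps=(None,None) exec_start@1 write@3
I1 mul r2: issue@2 deps=(0,None) exec_start@3 write@4
I2 mul r2: issue@3 deps=(1,None) exec_start@4 write@5
I3 mul r2: issue@4 deps=(None,2) exec_start@5 write@7
I4 add r1: issue@5 deps=(None,0) exec_start@5 write@7
I5 add r2: issue@6 deps=(4,None) exec_start@7 write@8
I6 mul r3: issue@7 deps=(None,None) exec_start@7 write@10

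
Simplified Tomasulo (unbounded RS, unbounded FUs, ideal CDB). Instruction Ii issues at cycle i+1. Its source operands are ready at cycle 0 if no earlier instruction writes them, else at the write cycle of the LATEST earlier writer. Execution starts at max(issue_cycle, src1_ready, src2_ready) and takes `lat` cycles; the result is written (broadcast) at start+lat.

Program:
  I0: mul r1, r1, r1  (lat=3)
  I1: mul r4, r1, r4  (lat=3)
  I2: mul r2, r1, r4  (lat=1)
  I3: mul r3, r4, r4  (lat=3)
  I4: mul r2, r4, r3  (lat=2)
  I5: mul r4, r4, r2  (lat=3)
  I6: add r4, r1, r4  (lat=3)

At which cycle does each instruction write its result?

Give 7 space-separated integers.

Answer: 4 7 8 10 12 15 18

Derivation:
I0 mul r1: issue@1 deps=(None,None) exec_start@1 write@4
I1 mul r4: issue@2 deps=(0,None) exec_start@4 write@7
I2 mul r2: issue@3 deps=(0,1) exec_start@7 write@8
I3 mul r3: issue@4 deps=(1,1) exec_start@7 write@10
I4 mul r2: issue@5 deps=(1,3) exec_start@10 write@12
I5 mul r4: issue@6 deps=(1,4) exec_start@12 write@15
I6 add r4: issue@7 deps=(0,5) exec_start@15 write@18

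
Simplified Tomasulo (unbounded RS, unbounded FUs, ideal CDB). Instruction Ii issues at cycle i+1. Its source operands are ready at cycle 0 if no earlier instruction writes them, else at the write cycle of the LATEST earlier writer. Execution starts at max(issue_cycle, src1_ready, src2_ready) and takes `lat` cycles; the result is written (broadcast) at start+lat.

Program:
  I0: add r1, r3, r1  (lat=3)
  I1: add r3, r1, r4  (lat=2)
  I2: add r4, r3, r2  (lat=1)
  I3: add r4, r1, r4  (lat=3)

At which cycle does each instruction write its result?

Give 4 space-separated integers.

I0 add r1: issue@1 deps=(None,None) exec_start@1 write@4
I1 add r3: issue@2 deps=(0,None) exec_start@4 write@6
I2 add r4: issue@3 deps=(1,None) exec_start@6 write@7
I3 add r4: issue@4 deps=(0,2) exec_start@7 write@10

Answer: 4 6 7 10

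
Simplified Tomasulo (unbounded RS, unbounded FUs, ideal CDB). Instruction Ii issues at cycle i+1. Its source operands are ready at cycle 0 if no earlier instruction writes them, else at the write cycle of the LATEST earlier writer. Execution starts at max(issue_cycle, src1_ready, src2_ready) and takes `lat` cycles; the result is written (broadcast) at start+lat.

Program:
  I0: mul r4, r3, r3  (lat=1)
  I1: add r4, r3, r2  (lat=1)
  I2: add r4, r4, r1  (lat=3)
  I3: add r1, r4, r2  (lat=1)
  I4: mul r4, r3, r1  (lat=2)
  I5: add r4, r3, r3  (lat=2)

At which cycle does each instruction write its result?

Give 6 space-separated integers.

I0 mul r4: issue@1 deps=(None,None) exec_start@1 write@2
I1 add r4: issue@2 deps=(None,None) exec_start@2 write@3
I2 add r4: issue@3 deps=(1,None) exec_start@3 write@6
I3 add r1: issue@4 deps=(2,None) exec_start@6 write@7
I4 mul r4: issue@5 deps=(None,3) exec_start@7 write@9
I5 add r4: issue@6 deps=(None,None) exec_start@6 write@8

Answer: 2 3 6 7 9 8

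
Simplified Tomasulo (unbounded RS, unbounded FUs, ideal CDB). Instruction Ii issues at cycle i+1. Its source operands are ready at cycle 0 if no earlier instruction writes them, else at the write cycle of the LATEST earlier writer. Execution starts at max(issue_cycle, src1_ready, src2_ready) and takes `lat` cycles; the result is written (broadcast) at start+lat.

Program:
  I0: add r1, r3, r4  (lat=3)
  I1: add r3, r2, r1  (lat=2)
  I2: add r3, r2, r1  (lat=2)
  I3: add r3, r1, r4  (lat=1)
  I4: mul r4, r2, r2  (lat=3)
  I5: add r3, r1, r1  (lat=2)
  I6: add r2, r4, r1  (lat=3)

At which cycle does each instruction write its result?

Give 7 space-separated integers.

Answer: 4 6 6 5 8 8 11

Derivation:
I0 add r1: issue@1 deps=(None,None) exec_start@1 write@4
I1 add r3: issue@2 deps=(None,0) exec_start@4 write@6
I2 add r3: issue@3 deps=(None,0) exec_start@4 write@6
I3 add r3: issue@4 deps=(0,None) exec_start@4 write@5
I4 mul r4: issue@5 deps=(None,None) exec_start@5 write@8
I5 add r3: issue@6 deps=(0,0) exec_start@6 write@8
I6 add r2: issue@7 deps=(4,0) exec_start@8 write@11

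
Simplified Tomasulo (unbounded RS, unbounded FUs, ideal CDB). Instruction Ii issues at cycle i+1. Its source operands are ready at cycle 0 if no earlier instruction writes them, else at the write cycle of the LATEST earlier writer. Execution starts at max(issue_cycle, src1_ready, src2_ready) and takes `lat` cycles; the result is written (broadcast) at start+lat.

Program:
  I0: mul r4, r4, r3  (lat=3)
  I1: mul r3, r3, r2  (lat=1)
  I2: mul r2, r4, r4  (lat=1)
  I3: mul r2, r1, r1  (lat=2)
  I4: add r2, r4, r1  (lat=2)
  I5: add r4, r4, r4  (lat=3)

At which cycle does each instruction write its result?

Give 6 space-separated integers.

Answer: 4 3 5 6 7 9

Derivation:
I0 mul r4: issue@1 deps=(None,None) exec_start@1 write@4
I1 mul r3: issue@2 deps=(None,None) exec_start@2 write@3
I2 mul r2: issue@3 deps=(0,0) exec_start@4 write@5
I3 mul r2: issue@4 deps=(None,None) exec_start@4 write@6
I4 add r2: issue@5 deps=(0,None) exec_start@5 write@7
I5 add r4: issue@6 deps=(0,0) exec_start@6 write@9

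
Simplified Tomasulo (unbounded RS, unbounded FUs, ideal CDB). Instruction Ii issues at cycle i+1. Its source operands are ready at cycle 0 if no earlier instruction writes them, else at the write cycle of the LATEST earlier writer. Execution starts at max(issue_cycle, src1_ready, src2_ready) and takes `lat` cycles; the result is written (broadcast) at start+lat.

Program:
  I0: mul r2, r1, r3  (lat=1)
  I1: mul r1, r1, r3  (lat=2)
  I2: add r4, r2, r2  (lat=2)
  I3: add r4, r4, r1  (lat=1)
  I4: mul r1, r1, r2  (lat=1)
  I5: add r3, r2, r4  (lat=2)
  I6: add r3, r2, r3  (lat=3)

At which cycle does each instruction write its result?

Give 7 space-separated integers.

Answer: 2 4 5 6 6 8 11

Derivation:
I0 mul r2: issue@1 deps=(None,None) exec_start@1 write@2
I1 mul r1: issue@2 deps=(None,None) exec_start@2 write@4
I2 add r4: issue@3 deps=(0,0) exec_start@3 write@5
I3 add r4: issue@4 deps=(2,1) exec_start@5 write@6
I4 mul r1: issue@5 deps=(1,0) exec_start@5 write@6
I5 add r3: issue@6 deps=(0,3) exec_start@6 write@8
I6 add r3: issue@7 deps=(0,5) exec_start@8 write@11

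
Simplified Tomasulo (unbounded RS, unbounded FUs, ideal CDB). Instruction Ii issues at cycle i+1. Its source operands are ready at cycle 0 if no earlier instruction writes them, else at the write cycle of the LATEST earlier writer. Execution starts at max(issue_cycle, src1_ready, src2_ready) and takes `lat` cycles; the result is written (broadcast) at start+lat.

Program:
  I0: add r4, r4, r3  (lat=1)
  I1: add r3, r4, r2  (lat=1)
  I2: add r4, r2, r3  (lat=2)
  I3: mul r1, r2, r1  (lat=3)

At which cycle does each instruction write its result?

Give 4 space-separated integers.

Answer: 2 3 5 7

Derivation:
I0 add r4: issue@1 deps=(None,None) exec_start@1 write@2
I1 add r3: issue@2 deps=(0,None) exec_start@2 write@3
I2 add r4: issue@3 deps=(None,1) exec_start@3 write@5
I3 mul r1: issue@4 deps=(None,None) exec_start@4 write@7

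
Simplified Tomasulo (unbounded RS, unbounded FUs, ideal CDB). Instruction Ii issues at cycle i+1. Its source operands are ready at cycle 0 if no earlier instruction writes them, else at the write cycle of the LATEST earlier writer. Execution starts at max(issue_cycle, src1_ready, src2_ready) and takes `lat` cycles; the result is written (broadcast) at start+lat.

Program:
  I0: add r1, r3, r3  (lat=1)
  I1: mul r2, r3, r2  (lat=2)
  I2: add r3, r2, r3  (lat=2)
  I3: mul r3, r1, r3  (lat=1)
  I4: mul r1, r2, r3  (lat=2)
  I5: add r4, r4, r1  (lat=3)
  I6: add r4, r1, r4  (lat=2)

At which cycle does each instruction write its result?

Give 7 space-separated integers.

I0 add r1: issue@1 deps=(None,None) exec_start@1 write@2
I1 mul r2: issue@2 deps=(None,None) exec_start@2 write@4
I2 add r3: issue@3 deps=(1,None) exec_start@4 write@6
I3 mul r3: issue@4 deps=(0,2) exec_start@6 write@7
I4 mul r1: issue@5 deps=(1,3) exec_start@7 write@9
I5 add r4: issue@6 deps=(None,4) exec_start@9 write@12
I6 add r4: issue@7 deps=(4,5) exec_start@12 write@14

Answer: 2 4 6 7 9 12 14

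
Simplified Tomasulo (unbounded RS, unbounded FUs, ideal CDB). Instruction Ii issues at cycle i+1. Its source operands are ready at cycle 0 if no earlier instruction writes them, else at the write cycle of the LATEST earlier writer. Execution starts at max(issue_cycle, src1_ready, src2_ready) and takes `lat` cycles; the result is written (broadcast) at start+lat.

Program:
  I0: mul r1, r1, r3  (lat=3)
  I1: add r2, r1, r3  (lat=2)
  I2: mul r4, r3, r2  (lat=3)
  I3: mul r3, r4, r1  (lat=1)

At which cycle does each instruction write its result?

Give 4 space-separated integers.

Answer: 4 6 9 10

Derivation:
I0 mul r1: issue@1 deps=(None,None) exec_start@1 write@4
I1 add r2: issue@2 deps=(0,None) exec_start@4 write@6
I2 mul r4: issue@3 deps=(None,1) exec_start@6 write@9
I3 mul r3: issue@4 deps=(2,0) exec_start@9 write@10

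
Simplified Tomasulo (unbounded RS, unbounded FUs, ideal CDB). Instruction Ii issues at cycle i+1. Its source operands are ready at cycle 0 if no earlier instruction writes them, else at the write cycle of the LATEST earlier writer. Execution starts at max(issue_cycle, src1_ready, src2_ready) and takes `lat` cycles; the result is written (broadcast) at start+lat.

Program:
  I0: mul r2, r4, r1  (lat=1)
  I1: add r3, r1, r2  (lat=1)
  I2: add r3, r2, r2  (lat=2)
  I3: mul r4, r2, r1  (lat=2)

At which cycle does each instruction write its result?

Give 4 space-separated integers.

Answer: 2 3 5 6

Derivation:
I0 mul r2: issue@1 deps=(None,None) exec_start@1 write@2
I1 add r3: issue@2 deps=(None,0) exec_start@2 write@3
I2 add r3: issue@3 deps=(0,0) exec_start@3 write@5
I3 mul r4: issue@4 deps=(0,None) exec_start@4 write@6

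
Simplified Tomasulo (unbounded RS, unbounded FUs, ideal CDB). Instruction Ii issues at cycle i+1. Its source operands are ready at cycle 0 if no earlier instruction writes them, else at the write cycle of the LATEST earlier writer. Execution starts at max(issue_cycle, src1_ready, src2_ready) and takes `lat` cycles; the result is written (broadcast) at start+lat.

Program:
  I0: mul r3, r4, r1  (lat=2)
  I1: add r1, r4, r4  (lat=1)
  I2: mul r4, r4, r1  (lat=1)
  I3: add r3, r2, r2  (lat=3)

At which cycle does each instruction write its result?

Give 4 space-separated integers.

I0 mul r3: issue@1 deps=(None,None) exec_start@1 write@3
I1 add r1: issue@2 deps=(None,None) exec_start@2 write@3
I2 mul r4: issue@3 deps=(None,1) exec_start@3 write@4
I3 add r3: issue@4 deps=(None,None) exec_start@4 write@7

Answer: 3 3 4 7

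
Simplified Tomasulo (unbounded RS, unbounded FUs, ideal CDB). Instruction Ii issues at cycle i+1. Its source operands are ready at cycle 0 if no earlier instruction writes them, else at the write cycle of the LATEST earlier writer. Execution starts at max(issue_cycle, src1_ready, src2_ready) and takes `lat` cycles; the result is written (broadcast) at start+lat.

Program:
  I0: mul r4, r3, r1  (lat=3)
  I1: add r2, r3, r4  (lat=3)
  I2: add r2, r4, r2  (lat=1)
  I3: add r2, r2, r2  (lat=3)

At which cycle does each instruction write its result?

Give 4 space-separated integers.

I0 mul r4: issue@1 deps=(None,None) exec_start@1 write@4
I1 add r2: issue@2 deps=(None,0) exec_start@4 write@7
I2 add r2: issue@3 deps=(0,1) exec_start@7 write@8
I3 add r2: issue@4 deps=(2,2) exec_start@8 write@11

Answer: 4 7 8 11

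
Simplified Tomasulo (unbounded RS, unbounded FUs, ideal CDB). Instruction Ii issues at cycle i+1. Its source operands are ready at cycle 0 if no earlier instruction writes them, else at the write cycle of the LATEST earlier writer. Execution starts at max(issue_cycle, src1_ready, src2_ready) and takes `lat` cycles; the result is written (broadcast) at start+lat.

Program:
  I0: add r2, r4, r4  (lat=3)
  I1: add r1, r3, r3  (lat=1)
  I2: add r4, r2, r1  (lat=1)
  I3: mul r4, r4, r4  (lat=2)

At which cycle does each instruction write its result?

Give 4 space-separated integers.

I0 add r2: issue@1 deps=(None,None) exec_start@1 write@4
I1 add r1: issue@2 deps=(None,None) exec_start@2 write@3
I2 add r4: issue@3 deps=(0,1) exec_start@4 write@5
I3 mul r4: issue@4 deps=(2,2) exec_start@5 write@7

Answer: 4 3 5 7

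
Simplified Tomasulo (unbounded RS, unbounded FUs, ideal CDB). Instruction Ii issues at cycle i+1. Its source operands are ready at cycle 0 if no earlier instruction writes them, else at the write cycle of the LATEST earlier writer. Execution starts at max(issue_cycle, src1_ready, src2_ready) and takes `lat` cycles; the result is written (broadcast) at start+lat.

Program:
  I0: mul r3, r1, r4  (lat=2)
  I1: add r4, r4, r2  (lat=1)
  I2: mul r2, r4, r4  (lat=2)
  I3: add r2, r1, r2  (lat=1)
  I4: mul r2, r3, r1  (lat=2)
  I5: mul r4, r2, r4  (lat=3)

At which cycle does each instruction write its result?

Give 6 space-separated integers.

I0 mul r3: issue@1 deps=(None,None) exec_start@1 write@3
I1 add r4: issue@2 deps=(None,None) exec_start@2 write@3
I2 mul r2: issue@3 deps=(1,1) exec_start@3 write@5
I3 add r2: issue@4 deps=(None,2) exec_start@5 write@6
I4 mul r2: issue@5 deps=(0,None) exec_start@5 write@7
I5 mul r4: issue@6 deps=(4,1) exec_start@7 write@10

Answer: 3 3 5 6 7 10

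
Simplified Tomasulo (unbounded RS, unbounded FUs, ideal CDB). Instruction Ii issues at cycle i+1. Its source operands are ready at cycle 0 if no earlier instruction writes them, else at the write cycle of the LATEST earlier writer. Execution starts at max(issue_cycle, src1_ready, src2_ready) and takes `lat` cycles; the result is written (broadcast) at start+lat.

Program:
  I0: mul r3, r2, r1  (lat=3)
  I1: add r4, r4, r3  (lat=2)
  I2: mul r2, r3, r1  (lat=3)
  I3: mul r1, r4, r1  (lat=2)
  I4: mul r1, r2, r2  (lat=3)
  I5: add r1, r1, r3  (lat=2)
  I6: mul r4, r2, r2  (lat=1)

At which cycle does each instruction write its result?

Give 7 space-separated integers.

I0 mul r3: issue@1 deps=(None,None) exec_start@1 write@4
I1 add r4: issue@2 deps=(None,0) exec_start@4 write@6
I2 mul r2: issue@3 deps=(0,None) exec_start@4 write@7
I3 mul r1: issue@4 deps=(1,None) exec_start@6 write@8
I4 mul r1: issue@5 deps=(2,2) exec_start@7 write@10
I5 add r1: issue@6 deps=(4,0) exec_start@10 write@12
I6 mul r4: issue@7 deps=(2,2) exec_start@7 write@8

Answer: 4 6 7 8 10 12 8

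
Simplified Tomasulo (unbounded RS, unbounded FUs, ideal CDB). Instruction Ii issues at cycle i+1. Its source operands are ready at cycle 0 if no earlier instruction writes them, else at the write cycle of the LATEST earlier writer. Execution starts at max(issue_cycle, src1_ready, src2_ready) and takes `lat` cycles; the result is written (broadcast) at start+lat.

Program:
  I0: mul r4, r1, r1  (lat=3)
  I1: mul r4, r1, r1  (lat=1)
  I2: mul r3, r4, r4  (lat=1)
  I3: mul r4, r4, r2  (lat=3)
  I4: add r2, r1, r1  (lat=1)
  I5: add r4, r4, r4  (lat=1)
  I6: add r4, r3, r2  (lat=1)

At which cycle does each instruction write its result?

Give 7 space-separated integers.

I0 mul r4: issue@1 deps=(None,None) exec_start@1 write@4
I1 mul r4: issue@2 deps=(None,None) exec_start@2 write@3
I2 mul r3: issue@3 deps=(1,1) exec_start@3 write@4
I3 mul r4: issue@4 deps=(1,None) exec_start@4 write@7
I4 add r2: issue@5 deps=(None,None) exec_start@5 write@6
I5 add r4: issue@6 deps=(3,3) exec_start@7 write@8
I6 add r4: issue@7 deps=(2,4) exec_start@7 write@8

Answer: 4 3 4 7 6 8 8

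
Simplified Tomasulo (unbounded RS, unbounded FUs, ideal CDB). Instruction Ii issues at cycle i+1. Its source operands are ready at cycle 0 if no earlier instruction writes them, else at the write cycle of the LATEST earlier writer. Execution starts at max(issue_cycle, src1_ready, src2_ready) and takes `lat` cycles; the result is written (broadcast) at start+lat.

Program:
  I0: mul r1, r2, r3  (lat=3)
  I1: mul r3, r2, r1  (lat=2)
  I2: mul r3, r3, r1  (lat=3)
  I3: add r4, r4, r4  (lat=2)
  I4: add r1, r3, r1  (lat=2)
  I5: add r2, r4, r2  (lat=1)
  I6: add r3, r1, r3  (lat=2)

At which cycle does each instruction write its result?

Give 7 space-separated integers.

I0 mul r1: issue@1 deps=(None,None) exec_start@1 write@4
I1 mul r3: issue@2 deps=(None,0) exec_start@4 write@6
I2 mul r3: issue@3 deps=(1,0) exec_start@6 write@9
I3 add r4: issue@4 deps=(None,None) exec_start@4 write@6
I4 add r1: issue@5 deps=(2,0) exec_start@9 write@11
I5 add r2: issue@6 deps=(3,None) exec_start@6 write@7
I6 add r3: issue@7 deps=(4,2) exec_start@11 write@13

Answer: 4 6 9 6 11 7 13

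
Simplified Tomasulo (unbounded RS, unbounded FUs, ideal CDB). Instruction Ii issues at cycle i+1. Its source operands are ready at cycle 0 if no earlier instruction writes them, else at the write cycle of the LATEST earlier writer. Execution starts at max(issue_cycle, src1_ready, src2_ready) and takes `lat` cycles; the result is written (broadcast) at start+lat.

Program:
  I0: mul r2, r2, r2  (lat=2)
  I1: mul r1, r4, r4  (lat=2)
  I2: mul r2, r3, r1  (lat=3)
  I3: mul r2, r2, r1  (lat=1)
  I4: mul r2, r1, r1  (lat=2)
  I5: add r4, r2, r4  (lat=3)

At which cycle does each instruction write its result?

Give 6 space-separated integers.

I0 mul r2: issue@1 deps=(None,None) exec_start@1 write@3
I1 mul r1: issue@2 deps=(None,None) exec_start@2 write@4
I2 mul r2: issue@3 deps=(None,1) exec_start@4 write@7
I3 mul r2: issue@4 deps=(2,1) exec_start@7 write@8
I4 mul r2: issue@5 deps=(1,1) exec_start@5 write@7
I5 add r4: issue@6 deps=(4,None) exec_start@7 write@10

Answer: 3 4 7 8 7 10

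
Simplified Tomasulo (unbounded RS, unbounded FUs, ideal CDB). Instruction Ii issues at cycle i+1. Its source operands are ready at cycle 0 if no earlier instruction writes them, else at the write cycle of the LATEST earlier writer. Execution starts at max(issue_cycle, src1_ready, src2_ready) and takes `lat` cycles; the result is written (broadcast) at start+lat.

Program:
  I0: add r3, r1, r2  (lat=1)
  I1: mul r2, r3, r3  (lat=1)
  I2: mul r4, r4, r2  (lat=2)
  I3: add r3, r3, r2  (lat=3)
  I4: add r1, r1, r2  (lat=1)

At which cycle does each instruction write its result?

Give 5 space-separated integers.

Answer: 2 3 5 7 6

Derivation:
I0 add r3: issue@1 deps=(None,None) exec_start@1 write@2
I1 mul r2: issue@2 deps=(0,0) exec_start@2 write@3
I2 mul r4: issue@3 deps=(None,1) exec_start@3 write@5
I3 add r3: issue@4 deps=(0,1) exec_start@4 write@7
I4 add r1: issue@5 deps=(None,1) exec_start@5 write@6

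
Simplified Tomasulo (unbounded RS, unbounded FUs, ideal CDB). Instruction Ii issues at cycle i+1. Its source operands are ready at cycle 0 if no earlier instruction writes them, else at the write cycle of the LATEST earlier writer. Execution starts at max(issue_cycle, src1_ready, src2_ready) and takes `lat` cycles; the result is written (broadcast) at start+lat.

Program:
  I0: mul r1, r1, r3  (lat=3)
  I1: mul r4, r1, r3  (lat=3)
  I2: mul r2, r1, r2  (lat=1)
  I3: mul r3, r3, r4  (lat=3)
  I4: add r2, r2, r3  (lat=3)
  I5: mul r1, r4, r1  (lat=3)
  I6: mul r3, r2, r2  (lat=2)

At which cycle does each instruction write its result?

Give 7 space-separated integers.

I0 mul r1: issue@1 deps=(None,None) exec_start@1 write@4
I1 mul r4: issue@2 deps=(0,None) exec_start@4 write@7
I2 mul r2: issue@3 deps=(0,None) exec_start@4 write@5
I3 mul r3: issue@4 deps=(None,1) exec_start@7 write@10
I4 add r2: issue@5 deps=(2,3) exec_start@10 write@13
I5 mul r1: issue@6 deps=(1,0) exec_start@7 write@10
I6 mul r3: issue@7 deps=(4,4) exec_start@13 write@15

Answer: 4 7 5 10 13 10 15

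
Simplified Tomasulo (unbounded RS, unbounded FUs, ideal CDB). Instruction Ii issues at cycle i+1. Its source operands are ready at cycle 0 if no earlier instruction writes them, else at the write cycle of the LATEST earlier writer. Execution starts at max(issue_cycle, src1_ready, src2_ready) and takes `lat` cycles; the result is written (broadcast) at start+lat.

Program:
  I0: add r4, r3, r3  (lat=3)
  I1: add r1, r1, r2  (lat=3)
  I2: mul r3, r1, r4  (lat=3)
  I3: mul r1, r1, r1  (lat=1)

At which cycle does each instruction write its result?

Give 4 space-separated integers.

I0 add r4: issue@1 deps=(None,None) exec_start@1 write@4
I1 add r1: issue@2 deps=(None,None) exec_start@2 write@5
I2 mul r3: issue@3 deps=(1,0) exec_start@5 write@8
I3 mul r1: issue@4 deps=(1,1) exec_start@5 write@6

Answer: 4 5 8 6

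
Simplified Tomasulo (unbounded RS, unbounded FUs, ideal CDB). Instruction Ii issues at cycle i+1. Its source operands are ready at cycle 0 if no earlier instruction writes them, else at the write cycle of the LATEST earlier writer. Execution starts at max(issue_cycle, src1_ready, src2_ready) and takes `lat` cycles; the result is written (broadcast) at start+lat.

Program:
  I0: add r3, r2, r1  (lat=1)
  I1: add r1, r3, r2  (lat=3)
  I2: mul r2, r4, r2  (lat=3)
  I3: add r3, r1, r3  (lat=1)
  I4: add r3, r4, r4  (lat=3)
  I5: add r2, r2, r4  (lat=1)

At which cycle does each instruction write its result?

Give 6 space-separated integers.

Answer: 2 5 6 6 8 7

Derivation:
I0 add r3: issue@1 deps=(None,None) exec_start@1 write@2
I1 add r1: issue@2 deps=(0,None) exec_start@2 write@5
I2 mul r2: issue@3 deps=(None,None) exec_start@3 write@6
I3 add r3: issue@4 deps=(1,0) exec_start@5 write@6
I4 add r3: issue@5 deps=(None,None) exec_start@5 write@8
I5 add r2: issue@6 deps=(2,None) exec_start@6 write@7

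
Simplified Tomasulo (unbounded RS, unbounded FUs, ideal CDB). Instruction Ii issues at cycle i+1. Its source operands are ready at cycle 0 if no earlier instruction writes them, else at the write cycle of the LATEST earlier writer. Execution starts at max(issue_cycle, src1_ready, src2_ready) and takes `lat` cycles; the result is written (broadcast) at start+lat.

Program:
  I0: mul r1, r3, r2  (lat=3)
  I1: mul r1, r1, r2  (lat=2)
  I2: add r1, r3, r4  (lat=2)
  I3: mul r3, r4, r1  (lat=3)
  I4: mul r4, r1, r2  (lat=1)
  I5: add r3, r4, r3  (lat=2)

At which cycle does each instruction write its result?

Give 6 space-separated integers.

Answer: 4 6 5 8 6 10

Derivation:
I0 mul r1: issue@1 deps=(None,None) exec_start@1 write@4
I1 mul r1: issue@2 deps=(0,None) exec_start@4 write@6
I2 add r1: issue@3 deps=(None,None) exec_start@3 write@5
I3 mul r3: issue@4 deps=(None,2) exec_start@5 write@8
I4 mul r4: issue@5 deps=(2,None) exec_start@5 write@6
I5 add r3: issue@6 deps=(4,3) exec_start@8 write@10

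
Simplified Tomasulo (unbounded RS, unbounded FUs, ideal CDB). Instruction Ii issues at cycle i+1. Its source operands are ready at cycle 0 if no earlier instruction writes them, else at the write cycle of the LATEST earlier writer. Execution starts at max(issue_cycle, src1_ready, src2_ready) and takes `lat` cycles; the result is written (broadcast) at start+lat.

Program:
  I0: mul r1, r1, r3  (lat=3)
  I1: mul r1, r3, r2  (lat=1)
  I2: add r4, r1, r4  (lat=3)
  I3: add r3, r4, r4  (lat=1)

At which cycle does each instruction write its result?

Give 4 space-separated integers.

I0 mul r1: issue@1 deps=(None,None) exec_start@1 write@4
I1 mul r1: issue@2 deps=(None,None) exec_start@2 write@3
I2 add r4: issue@3 deps=(1,None) exec_start@3 write@6
I3 add r3: issue@4 deps=(2,2) exec_start@6 write@7

Answer: 4 3 6 7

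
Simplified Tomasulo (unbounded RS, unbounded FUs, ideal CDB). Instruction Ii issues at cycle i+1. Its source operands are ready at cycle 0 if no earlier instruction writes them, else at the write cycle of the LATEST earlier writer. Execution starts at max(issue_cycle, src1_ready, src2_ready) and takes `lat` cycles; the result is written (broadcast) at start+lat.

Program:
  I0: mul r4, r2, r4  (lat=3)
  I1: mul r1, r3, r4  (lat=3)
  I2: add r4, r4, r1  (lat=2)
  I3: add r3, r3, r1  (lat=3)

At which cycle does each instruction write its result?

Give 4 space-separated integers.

Answer: 4 7 9 10

Derivation:
I0 mul r4: issue@1 deps=(None,None) exec_start@1 write@4
I1 mul r1: issue@2 deps=(None,0) exec_start@4 write@7
I2 add r4: issue@3 deps=(0,1) exec_start@7 write@9
I3 add r3: issue@4 deps=(None,1) exec_start@7 write@10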